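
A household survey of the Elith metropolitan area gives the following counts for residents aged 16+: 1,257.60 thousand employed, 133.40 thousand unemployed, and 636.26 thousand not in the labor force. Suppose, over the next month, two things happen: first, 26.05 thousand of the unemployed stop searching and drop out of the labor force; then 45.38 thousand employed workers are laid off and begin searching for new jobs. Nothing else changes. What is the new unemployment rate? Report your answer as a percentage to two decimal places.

Initially, labor force = 1,257.60 + 133.40 = 1,391.00 thousand, so u = 133.40/1,391.00 = 9.59%.
After the first change, unemployed and labor force both fall by 26.05 → E = 1,257.60, U = 107.35, labor force = 1,364.95 thousand.
After the second change, employed falls and unemployed rises by 45.38; labor force unchanged → E = 1,212.22, U = 152.73, labor force = 1,364.95 thousand.
New unemployment rate = 152.73 / 1,364.95 = 11.19%.

New unemployment rate ≈ 11.19%.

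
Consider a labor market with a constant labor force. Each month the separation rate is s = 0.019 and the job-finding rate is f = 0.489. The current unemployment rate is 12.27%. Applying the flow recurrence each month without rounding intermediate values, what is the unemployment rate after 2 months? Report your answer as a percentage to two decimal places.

With a fixed labor force, u_{t+1} = u_t + s·(1−u_t) − f·u_t = u_t·(1−s−f) + s.
Here 1−s−f = 0.492 and s = 0.019.
u_1 = 0.122700 × 0.492 + 0.019 = 0.079368.
u_2 = 0.079368 × 0.492 + 0.019 = 0.058049.

Unemployment rate after two months ≈ 5.80%.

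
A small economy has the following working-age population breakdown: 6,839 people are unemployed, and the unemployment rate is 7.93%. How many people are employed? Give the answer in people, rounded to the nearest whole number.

Labor force = U / u = 6,839 / 0.0793 ≈ 86,242.
Employed = labor force − unemployed = 86,242 − 6,839 = 79,403.

About 79,403 are employed.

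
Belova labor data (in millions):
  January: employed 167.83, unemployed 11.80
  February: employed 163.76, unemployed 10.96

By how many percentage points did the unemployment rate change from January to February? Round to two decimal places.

January: labor force = 167.83 + 11.80 = 179.63; u = 11.80/179.63 = 6.57%.
February: labor force = 163.76 + 10.96 = 174.72; u = 10.96/174.72 = 6.27%.
Change = 6.27% − 6.57% = −0.30 pp.

The unemployment rate changed by −0.30 percentage points.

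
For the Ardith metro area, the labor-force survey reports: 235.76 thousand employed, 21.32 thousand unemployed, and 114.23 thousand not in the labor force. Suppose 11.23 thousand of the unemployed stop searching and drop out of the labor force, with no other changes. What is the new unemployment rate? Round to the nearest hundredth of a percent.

New unemployment rate ≈ 4.10%.

Initially, labor force = 235.76 + 21.32 = 257.08 thousand, so u = 21.32/257.08 = 8.29%.
After the change, unemployed and labor force both fall by 11.23 → E = 235.76, U = 10.09, labor force = 245.85 thousand.
New unemployment rate = 10.09 / 245.85 = 4.10%.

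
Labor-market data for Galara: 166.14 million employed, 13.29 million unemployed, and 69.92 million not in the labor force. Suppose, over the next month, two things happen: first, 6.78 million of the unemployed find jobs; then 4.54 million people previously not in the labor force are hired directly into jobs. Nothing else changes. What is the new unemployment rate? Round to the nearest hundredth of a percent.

New unemployment rate ≈ 3.54%.

Initially, labor force = 166.14 + 13.29 = 179.43 million, so u = 13.29/179.43 = 7.41%.
After the first change, unemployed falls and employed rises by 6.78; labor force unchanged → E = 172.92, U = 6.51, labor force = 179.43 million.
After the second change, employed and labor force both rise by 4.54; unemployed unchanged → E = 177.46, U = 6.51, labor force = 183.97 million.
New unemployment rate = 6.51 / 183.97 = 3.54%.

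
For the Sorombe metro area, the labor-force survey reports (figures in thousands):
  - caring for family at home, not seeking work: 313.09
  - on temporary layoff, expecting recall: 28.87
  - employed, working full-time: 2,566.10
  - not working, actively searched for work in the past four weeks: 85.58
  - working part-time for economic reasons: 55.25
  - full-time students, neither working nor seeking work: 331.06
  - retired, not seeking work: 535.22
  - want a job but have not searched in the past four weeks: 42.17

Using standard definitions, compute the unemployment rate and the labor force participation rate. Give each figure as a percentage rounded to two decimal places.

Unemployment rate ≈ 4.18%; labor force participation rate ≈ 69.13%.

Employed = 2,566.10 + 55.25 = 2,621.35 thousand (anyone who worked, including part-time for economic reasons, counts as employed).
Unemployed = 28.87 + 85.58 = 114.45 thousand (jobless and actively searching, or on temporary layoff).
Labor force = 2,621.35 + 114.45 = 2,735.80 thousand.
Not in labor force = 313.09 + 331.06 + 535.22 + 42.17 = 1,221.54 thousand (those not working and not actively searching are outside the labor force — including those who want a job but have given up searching).
Civilian working-age population = 2,735.80 + 1,221.54 = 3,957.34 thousand.
Unemployment rate = 114.45 / 2,735.80 = 4.18%.
Labor force participation rate = 2,735.80 / 3,957.34 = 69.13%.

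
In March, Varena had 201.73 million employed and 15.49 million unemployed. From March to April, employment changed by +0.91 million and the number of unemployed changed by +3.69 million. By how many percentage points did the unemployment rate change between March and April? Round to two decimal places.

March: labor force = 201.73 + 15.49 = 217.22; u = 15.49/217.22 = 7.13%.
April: labor force = 202.64 + 19.18 = 221.82; u = 19.18/221.82 = 8.65%.
Change = 8.65% − 7.13% = +1.52 pp.

The unemployment rate changed by +1.52 percentage points.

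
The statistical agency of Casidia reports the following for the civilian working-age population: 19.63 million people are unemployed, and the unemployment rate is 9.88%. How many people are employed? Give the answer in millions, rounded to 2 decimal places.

About 179.05 million are employed.

Labor force = U / u = 19.63 / 0.0988 ≈ 198.68 million.
Employed = labor force − unemployed = 198.68 − 19.63 = 179.05 million.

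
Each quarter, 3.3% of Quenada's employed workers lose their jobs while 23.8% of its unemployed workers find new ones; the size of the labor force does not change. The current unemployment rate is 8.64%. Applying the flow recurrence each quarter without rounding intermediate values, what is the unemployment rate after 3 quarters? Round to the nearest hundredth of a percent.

Unemployment rate after three quarters ≈ 10.81%.

With a fixed labor force, u_{t+1} = u_t + s·(1−u_t) − f·u_t = u_t·(1−s−f) + s.
Here 1−s−f = 0.729 and s = 0.033.
u_1 = 0.086400 × 0.729 + 0.033 = 0.095986.
u_2 = 0.095986 × 0.729 + 0.033 = 0.102974.
u_3 = 0.102974 × 0.729 + 0.033 = 0.108068.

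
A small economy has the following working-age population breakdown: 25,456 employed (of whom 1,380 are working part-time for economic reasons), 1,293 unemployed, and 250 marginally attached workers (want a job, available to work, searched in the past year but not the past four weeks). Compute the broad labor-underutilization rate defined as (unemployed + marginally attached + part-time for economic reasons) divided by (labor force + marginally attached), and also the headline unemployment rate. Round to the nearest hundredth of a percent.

Labor force = 25,456 + 1,293 = 26,749.
Numerator = 1,293 + 250 + 1,380 = 2,923.
Denominator = 26,749 + 250 = 26,999.
Broad rate = 2,923 / 26,999 = 10.83%.
Headline unemployment rate = 1,293 / 26,749 = 4.83%.

Broad underutilization rate ≈ 10.83%; headline unemployment rate ≈ 4.83%.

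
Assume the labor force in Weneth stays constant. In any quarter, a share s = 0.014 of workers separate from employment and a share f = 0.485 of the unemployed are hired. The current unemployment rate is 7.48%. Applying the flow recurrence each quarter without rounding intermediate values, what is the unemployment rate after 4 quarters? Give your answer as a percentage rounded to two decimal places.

Unemployment rate after four quarters ≈ 3.10%.

With a fixed labor force, u_{t+1} = u_t + s·(1−u_t) − f·u_t = u_t·(1−s−f) + s.
Here 1−s−f = 0.501 and s = 0.014.
u_1 = 0.074800 × 0.501 + 0.014 = 0.051475.
u_2 = 0.051475 × 0.501 + 0.014 = 0.039789.
u_3 = 0.039789 × 0.501 + 0.014 = 0.033934.
u_4 = 0.033934 × 0.501 + 0.014 = 0.031001.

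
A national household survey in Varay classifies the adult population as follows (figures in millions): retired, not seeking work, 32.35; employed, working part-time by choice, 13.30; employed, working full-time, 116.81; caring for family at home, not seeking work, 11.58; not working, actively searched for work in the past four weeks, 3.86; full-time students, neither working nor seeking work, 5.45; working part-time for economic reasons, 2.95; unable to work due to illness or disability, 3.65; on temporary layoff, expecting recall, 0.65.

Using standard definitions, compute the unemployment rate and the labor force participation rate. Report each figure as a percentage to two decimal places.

Unemployment rate ≈ 3.28%; labor force participation rate ≈ 72.18%.

Employed = 13.30 + 116.81 + 2.95 = 133.06 million (anyone who worked, including part-time for economic reasons, counts as employed).
Unemployed = 3.86 + 0.65 = 4.51 million (jobless and actively searching, or on temporary layoff).
Labor force = 133.06 + 4.51 = 137.57 million.
Not in labor force = 32.35 + 11.58 + 5.45 + 3.65 = 53.03 million (those not working and not actively searching are outside the labor force).
Civilian working-age population = 137.57 + 53.03 = 190.60 million.
Unemployment rate = 4.51 / 137.57 = 3.28%.
Labor force participation rate = 137.57 / 190.60 = 72.18%.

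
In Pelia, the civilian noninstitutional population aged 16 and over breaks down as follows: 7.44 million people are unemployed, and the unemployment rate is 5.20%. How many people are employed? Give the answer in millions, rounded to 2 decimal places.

About 135.64 million are employed.

Labor force = U / u = 7.44 / 0.0520 ≈ 143.08 million.
Employed = labor force − unemployed = 143.08 − 7.44 = 135.64 million.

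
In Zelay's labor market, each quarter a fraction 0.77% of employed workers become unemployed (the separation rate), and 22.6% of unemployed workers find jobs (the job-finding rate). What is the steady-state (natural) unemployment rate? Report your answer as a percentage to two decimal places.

At steady state the flows balance: s·E = f·U, so U/(E+U) = s/(s+f).
u* = 0.77 / (0.77 + 22.6) = 0.77 / 23.37 = 3.29%.

Steady-state unemployment rate ≈ 3.29%.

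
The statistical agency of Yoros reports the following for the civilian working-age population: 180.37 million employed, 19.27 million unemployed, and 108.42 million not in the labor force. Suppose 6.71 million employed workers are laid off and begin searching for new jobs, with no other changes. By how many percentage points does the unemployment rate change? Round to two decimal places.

Initially, labor force = 180.37 + 19.27 = 199.64 million, so u = 19.27/199.64 = 9.65%.
After the change, employed falls and unemployed rises by 6.71; labor force unchanged → E = 173.66, U = 25.98, labor force = 199.64 million.
New unemployment rate = 25.98 / 199.64 = 13.01%.
Change = 13.01% − 9.65% = +3.36 percentage points.

The unemployment rate changes by +3.36 percentage points.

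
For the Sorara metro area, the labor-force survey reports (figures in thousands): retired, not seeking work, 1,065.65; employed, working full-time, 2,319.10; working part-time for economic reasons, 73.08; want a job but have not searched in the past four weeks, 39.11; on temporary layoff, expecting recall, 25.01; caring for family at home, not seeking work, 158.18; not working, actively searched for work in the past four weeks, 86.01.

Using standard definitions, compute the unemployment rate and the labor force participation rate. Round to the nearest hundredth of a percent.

Unemployment rate ≈ 4.44%; labor force participation rate ≈ 66.47%.

Employed = 2,319.10 + 73.08 = 2,392.18 thousand (anyone who worked, including part-time for economic reasons, counts as employed).
Unemployed = 25.01 + 86.01 = 111.02 thousand (jobless and actively searching, or on temporary layoff).
Labor force = 2,392.18 + 111.02 = 2,503.20 thousand.
Not in labor force = 1,065.65 + 39.11 + 158.18 = 1,262.94 thousand (those not working and not actively searching are outside the labor force — including those who want a job but have given up searching).
Civilian working-age population = 2,503.20 + 1,262.94 = 3,766.14 thousand.
Unemployment rate = 111.02 / 2,503.20 = 4.44%.
Labor force participation rate = 2,503.20 / 3,766.14 = 66.47%.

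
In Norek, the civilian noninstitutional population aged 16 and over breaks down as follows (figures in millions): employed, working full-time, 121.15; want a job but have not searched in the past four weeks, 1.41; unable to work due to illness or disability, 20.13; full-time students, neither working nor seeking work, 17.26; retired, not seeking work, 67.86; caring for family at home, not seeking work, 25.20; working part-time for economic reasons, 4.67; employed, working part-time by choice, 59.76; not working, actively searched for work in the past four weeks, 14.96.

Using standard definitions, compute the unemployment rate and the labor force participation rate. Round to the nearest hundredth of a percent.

Employed = 121.15 + 4.67 + 59.76 = 185.58 million (anyone who worked, including part-time for economic reasons, counts as employed).
Unemployed = 14.96 million.
Labor force = 185.58 + 14.96 = 200.54 million.
Not in labor force = 1.41 + 20.13 + 17.26 + 67.86 + 25.20 = 131.86 million (those not working and not actively searching are outside the labor force — including those who want a job but have given up searching).
Civilian working-age population = 200.54 + 131.86 = 332.40 million.
Unemployment rate = 14.96 / 200.54 = 7.46%.
Labor force participation rate = 200.54 / 332.40 = 60.33%.

Unemployment rate ≈ 7.46%; labor force participation rate ≈ 60.33%.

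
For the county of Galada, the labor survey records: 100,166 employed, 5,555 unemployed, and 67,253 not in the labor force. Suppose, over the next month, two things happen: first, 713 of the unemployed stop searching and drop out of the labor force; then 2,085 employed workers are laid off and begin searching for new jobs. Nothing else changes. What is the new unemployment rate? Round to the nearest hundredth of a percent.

New unemployment rate ≈ 6.60%.

Initially, labor force = 100,166 + 5,555 = 105,721, so u = 5,555/105,721 = 5.25%.
After the first change, unemployed and labor force both fall by 713 → E = 100,166, U = 4,842, labor force = 105,008.
After the second change, employed falls and unemployed rises by 2,085; labor force unchanged → E = 98,081, U = 6,927, labor force = 105,008.
New unemployment rate = 6,927 / 105,008 = 6.60%.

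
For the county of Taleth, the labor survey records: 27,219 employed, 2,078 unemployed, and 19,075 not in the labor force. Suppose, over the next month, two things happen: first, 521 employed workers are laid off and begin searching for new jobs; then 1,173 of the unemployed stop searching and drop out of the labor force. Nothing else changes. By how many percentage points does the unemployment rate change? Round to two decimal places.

The unemployment rate changes by −2.02 percentage points.

Initially, labor force = 27,219 + 2,078 = 29,297, so u = 2,078/29,297 = 7.09%.
After the first change, employed falls and unemployed rises by 521; labor force unchanged → E = 26,698, U = 2,599, labor force = 29,297.
After the second change, unemployed and labor force both fall by 1,173 → E = 26,698, U = 1,426, labor force = 28,124.
New unemployment rate = 1,426 / 28,124 = 5.07%.
Change = 5.07% − 7.09% = −2.02 percentage points.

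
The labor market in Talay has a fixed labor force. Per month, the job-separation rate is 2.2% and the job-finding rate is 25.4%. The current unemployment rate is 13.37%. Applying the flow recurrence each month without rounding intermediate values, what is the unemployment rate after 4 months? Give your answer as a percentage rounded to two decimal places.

Unemployment rate after four months ≈ 9.45%.

With a fixed labor force, u_{t+1} = u_t + s·(1−u_t) − f·u_t = u_t·(1−s−f) + s.
Here 1−s−f = 0.724 and s = 0.022.
u_1 = 0.133700 × 0.724 + 0.022 = 0.118799.
u_2 = 0.118799 × 0.724 + 0.022 = 0.108010.
u_3 = 0.108010 × 0.724 + 0.022 = 0.100199.
u_4 = 0.100199 × 0.724 + 0.022 = 0.094544.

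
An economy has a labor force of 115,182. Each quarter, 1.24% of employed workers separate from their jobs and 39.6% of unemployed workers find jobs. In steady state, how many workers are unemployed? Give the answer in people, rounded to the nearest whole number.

Steady-state unemployment rate u* = s/(s+f) = 1.24/(1.24+39.6) = 0.030362.
Unemployed = u* × labor force = 0.030362 × 115,182 ≈ 3,497.

About 3,497 are unemployed in steady state.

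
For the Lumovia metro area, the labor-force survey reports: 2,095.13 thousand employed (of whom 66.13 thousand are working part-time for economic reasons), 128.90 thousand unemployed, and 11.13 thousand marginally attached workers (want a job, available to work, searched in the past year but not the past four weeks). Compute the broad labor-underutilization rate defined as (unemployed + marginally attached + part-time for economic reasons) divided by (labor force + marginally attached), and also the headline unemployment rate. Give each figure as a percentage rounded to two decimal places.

Labor force = 2,095.13 + 128.90 = 2,224.03 thousand.
Numerator = 128.90 + 11.13 + 66.13 = 206.16 thousand.
Denominator = 2,224.03 + 11.13 = 2,235.16 thousand.
Broad rate = 206.16 / 2,235.16 = 9.22%.
Headline unemployment rate = 128.90 / 2,224.03 = 5.80%.

Broad underutilization rate ≈ 9.22%; headline unemployment rate ≈ 5.80%.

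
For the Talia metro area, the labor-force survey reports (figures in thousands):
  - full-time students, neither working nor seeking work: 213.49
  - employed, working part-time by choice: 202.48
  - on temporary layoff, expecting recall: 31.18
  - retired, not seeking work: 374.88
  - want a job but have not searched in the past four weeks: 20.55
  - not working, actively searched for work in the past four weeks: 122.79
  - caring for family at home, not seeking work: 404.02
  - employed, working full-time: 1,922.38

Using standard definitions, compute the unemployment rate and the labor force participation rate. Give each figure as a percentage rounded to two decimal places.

Employed = 202.48 + 1,922.38 = 2,124.86 thousand.
Unemployed = 31.18 + 122.79 = 153.97 thousand (jobless and actively searching, or on temporary layoff).
Labor force = 2,124.86 + 153.97 = 2,278.83 thousand.
Not in labor force = 213.49 + 374.88 + 20.55 + 404.02 = 1,012.94 thousand (those not working and not actively searching are outside the labor force — including those who want a job but have given up searching).
Civilian working-age population = 2,278.83 + 1,012.94 = 3,291.77 thousand.
Unemployment rate = 153.97 / 2,278.83 = 6.76%.
Labor force participation rate = 2,278.83 / 3,291.77 = 69.23%.

Unemployment rate ≈ 6.76%; labor force participation rate ≈ 69.23%.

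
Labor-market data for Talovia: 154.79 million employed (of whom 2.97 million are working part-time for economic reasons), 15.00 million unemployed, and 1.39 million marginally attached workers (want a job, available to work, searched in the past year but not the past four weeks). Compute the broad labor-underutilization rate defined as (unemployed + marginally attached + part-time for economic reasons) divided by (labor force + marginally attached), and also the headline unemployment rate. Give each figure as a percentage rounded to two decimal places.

Labor force = 154.79 + 15.00 = 169.79 million.
Numerator = 15.00 + 1.39 + 2.97 = 19.36 million.
Denominator = 169.79 + 1.39 = 171.18 million.
Broad rate = 19.36 / 171.18 = 11.31%.
Headline unemployment rate = 15.00 / 169.79 = 8.83%.

Broad underutilization rate ≈ 11.31%; headline unemployment rate ≈ 8.83%.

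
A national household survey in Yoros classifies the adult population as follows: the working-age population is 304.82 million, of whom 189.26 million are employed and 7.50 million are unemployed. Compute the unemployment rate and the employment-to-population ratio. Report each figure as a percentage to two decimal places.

Labor force = employed + unemployed = 189.26 + 7.50 = 196.76 million.
Unemployment rate = 7.50 / 196.76 = 3.81%.
Employment-population ratio = 189.26 / 304.82 = 62.09%.

Unemployment rate ≈ 3.81%; employment-population ratio ≈ 62.09%.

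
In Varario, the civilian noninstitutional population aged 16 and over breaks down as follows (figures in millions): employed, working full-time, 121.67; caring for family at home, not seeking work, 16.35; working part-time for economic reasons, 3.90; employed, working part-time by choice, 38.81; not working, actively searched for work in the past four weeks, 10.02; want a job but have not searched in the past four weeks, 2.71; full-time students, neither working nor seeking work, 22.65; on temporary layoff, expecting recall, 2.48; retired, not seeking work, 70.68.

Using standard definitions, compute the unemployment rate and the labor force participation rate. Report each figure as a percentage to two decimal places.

Employed = 121.67 + 3.90 + 38.81 = 164.38 million (anyone who worked, including part-time for economic reasons, counts as employed).
Unemployed = 10.02 + 2.48 = 12.50 million (jobless and actively searching, or on temporary layoff).
Labor force = 164.38 + 12.50 = 176.88 million.
Not in labor force = 16.35 + 2.71 + 22.65 + 70.68 = 112.39 million (those not working and not actively searching are outside the labor force — including those who want a job but have given up searching).
Civilian working-age population = 176.88 + 112.39 = 289.27 million.
Unemployment rate = 12.50 / 176.88 = 7.07%.
Labor force participation rate = 176.88 / 289.27 = 61.15%.

Unemployment rate ≈ 7.07%; labor force participation rate ≈ 61.15%.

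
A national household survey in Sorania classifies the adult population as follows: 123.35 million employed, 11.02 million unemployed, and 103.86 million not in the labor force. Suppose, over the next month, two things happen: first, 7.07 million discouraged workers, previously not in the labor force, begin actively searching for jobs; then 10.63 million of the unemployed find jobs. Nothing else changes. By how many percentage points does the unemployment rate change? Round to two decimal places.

Initially, labor force = 123.35 + 11.02 = 134.37 million, so u = 11.02/134.37 = 8.20%.
After the first change, unemployed and labor force both rise by 7.07 → E = 123.35, U = 18.09, labor force = 141.44 million.
After the second change, unemployed falls and employed rises by 10.63; labor force unchanged → E = 133.98, U = 7.46, labor force = 141.44 million.
New unemployment rate = 7.46 / 141.44 = 5.27%.
Change = 5.27% − 8.20% = −2.93 percentage points.

The unemployment rate changes by −2.93 percentage points.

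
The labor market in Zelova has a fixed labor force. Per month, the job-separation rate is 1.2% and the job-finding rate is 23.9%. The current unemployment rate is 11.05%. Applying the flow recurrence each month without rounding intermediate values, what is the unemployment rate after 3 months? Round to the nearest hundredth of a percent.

With a fixed labor force, u_{t+1} = u_t + s·(1−u_t) − f·u_t = u_t·(1−s−f) + s.
Here 1−s−f = 0.749 and s = 0.012.
u_1 = 0.110500 × 0.749 + 0.012 = 0.094765.
u_2 = 0.094765 × 0.749 + 0.012 = 0.082979.
u_3 = 0.082979 × 0.749 + 0.012 = 0.074151.

Unemployment rate after three months ≈ 7.42%.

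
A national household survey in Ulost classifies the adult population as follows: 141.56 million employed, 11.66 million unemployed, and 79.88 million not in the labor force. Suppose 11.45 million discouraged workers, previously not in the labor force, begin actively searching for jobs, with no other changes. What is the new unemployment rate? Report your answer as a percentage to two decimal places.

New unemployment rate ≈ 14.03%.

Initially, labor force = 141.56 + 11.66 = 153.22 million, so u = 11.66/153.22 = 7.61%.
After the change, unemployed and labor force both rise by 11.45 → E = 141.56, U = 23.11, labor force = 164.67 million.
New unemployment rate = 23.11 / 164.67 = 14.03%.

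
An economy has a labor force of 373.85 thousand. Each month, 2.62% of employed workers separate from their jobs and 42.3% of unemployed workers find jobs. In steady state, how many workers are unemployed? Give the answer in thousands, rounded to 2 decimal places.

About 21.81 thousand are unemployed in steady state.

Steady-state unemployment rate u* = s/(s+f) = 2.62/(2.62+42.3) = 0.058326.
Unemployed = u* × labor force = 0.058326 × 373.85 ≈ 21.81 thousand.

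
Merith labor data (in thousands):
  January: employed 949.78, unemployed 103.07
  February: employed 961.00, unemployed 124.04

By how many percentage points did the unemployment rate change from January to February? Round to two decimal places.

January: labor force = 949.78 + 103.07 = 1,052.85; u = 103.07/1,052.85 = 9.79%.
February: labor force = 961.00 + 124.04 = 1,085.04; u = 124.04/1,085.04 = 11.43%.
Change = 11.43% − 9.79% = +1.64 pp.

The unemployment rate changed by +1.64 percentage points.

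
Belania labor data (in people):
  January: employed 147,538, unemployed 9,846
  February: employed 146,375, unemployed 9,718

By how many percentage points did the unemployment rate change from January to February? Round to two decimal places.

January: labor force = 147,538 + 9,846 = 157,384; u = 9,846/157,384 = 6.26%.
February: labor force = 146,375 + 9,718 = 156,093; u = 9,718/156,093 = 6.23%.
Change = 6.23% − 6.26% = −0.03 pp.

The unemployment rate changed by −0.03 percentage points.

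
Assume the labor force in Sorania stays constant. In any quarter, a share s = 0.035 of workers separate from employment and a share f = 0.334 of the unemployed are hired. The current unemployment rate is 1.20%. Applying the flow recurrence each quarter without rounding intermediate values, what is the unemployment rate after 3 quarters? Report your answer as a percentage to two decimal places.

Unemployment rate after three quarters ≈ 7.40%.

With a fixed labor force, u_{t+1} = u_t + s·(1−u_t) − f·u_t = u_t·(1−s−f) + s.
Here 1−s−f = 0.631 and s = 0.035.
u_1 = 0.012000 × 0.631 + 0.035 = 0.042572.
u_2 = 0.042572 × 0.631 + 0.035 = 0.061863.
u_3 = 0.061863 × 0.631 + 0.035 = 0.074036.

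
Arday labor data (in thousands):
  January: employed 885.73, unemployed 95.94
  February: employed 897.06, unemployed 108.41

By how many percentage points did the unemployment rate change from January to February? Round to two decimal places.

The unemployment rate changed by +1.01 percentage points.

January: labor force = 885.73 + 95.94 = 981.67; u = 95.94/981.67 = 9.77%.
February: labor force = 897.06 + 108.41 = 1,005.47; u = 108.41/1,005.47 = 10.78%.
Change = 10.78% − 9.77% = +1.01 pp.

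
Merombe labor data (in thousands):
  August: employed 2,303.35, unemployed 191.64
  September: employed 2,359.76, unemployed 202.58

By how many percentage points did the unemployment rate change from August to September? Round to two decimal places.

The unemployment rate changed by +0.23 percentage points.

August: labor force = 2,303.35 + 191.64 = 2,494.99; u = 191.64/2,494.99 = 7.68%.
September: labor force = 2,359.76 + 202.58 = 2,562.34; u = 202.58/2,562.34 = 7.91%.
Change = 7.91% − 7.68% = +0.23 pp.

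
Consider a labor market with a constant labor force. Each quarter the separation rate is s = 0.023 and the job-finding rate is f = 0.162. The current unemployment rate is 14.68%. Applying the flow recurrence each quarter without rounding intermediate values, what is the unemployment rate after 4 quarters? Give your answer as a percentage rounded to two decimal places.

Unemployment rate after four quarters ≈ 13.42%.

With a fixed labor force, u_{t+1} = u_t + s·(1−u_t) − f·u_t = u_t·(1−s−f) + s.
Here 1−s−f = 0.815 and s = 0.023.
u_1 = 0.146800 × 0.815 + 0.023 = 0.142642.
u_2 = 0.142642 × 0.815 + 0.023 = 0.139253.
u_3 = 0.139253 × 0.815 + 0.023 = 0.136491.
u_4 = 0.136491 × 0.815 + 0.023 = 0.134240.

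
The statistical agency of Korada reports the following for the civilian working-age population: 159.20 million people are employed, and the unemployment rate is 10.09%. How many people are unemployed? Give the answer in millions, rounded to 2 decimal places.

Let U be the number unemployed. The labor force is E + U, and U/(E+U) = 0.1009.
So U = 0.1009 × 159.20 / (1 − 0.1009) = 16.0633 / 0.8991 ≈ 17.87 million.

About 17.87 million are unemployed.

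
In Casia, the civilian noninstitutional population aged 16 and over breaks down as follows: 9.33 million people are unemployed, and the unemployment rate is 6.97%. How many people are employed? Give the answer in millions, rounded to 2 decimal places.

Labor force = U / u = 9.33 / 0.0697 ≈ 133.86 million.
Employed = labor force − unemployed = 133.86 − 9.33 = 124.53 million.

About 124.53 million are employed.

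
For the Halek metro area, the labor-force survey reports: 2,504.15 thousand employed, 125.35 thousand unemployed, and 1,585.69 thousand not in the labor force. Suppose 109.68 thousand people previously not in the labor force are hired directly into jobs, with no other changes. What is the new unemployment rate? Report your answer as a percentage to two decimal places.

New unemployment rate ≈ 4.58%.

Initially, labor force = 2,504.15 + 125.35 = 2,629.50 thousand, so u = 125.35/2,629.50 = 4.77%.
After the change, employed and labor force both rise by 109.68; unemployed unchanged → E = 2,613.83, U = 125.35, labor force = 2,739.18 thousand.
New unemployment rate = 125.35 / 2,739.18 = 4.58%.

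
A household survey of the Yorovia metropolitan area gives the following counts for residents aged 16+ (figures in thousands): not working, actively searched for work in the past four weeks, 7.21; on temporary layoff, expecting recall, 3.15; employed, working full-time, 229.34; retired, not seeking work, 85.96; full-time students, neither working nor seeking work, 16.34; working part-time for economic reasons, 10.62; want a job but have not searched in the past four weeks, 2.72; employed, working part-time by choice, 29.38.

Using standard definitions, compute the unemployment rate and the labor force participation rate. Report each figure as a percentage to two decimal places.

Unemployment rate ≈ 3.70%; labor force participation rate ≈ 72.70%.

Employed = 229.34 + 10.62 + 29.38 = 269.34 thousand (anyone who worked, including part-time for economic reasons, counts as employed).
Unemployed = 7.21 + 3.15 = 10.36 thousand (jobless and actively searching, or on temporary layoff).
Labor force = 269.34 + 10.36 = 279.70 thousand.
Not in labor force = 85.96 + 16.34 + 2.72 = 105.02 thousand (those not working and not actively searching are outside the labor force — including those who want a job but have given up searching).
Civilian working-age population = 279.70 + 105.02 = 384.72 thousand.
Unemployment rate = 10.36 / 279.70 = 3.70%.
Labor force participation rate = 279.70 / 384.72 = 72.70%.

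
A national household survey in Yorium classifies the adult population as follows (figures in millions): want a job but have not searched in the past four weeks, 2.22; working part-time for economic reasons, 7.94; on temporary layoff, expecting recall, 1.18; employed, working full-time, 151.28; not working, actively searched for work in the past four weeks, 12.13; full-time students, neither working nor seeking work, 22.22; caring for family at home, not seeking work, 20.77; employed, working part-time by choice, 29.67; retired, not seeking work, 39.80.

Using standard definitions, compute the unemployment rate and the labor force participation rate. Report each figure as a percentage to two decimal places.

Employed = 7.94 + 151.28 + 29.67 = 188.89 million (anyone who worked, including part-time for economic reasons, counts as employed).
Unemployed = 1.18 + 12.13 = 13.31 million (jobless and actively searching, or on temporary layoff).
Labor force = 188.89 + 13.31 = 202.20 million.
Not in labor force = 2.22 + 22.22 + 20.77 + 39.80 = 85.01 million (those not working and not actively searching are outside the labor force — including those who want a job but have given up searching).
Civilian working-age population = 202.20 + 85.01 = 287.21 million.
Unemployment rate = 13.31 / 202.20 = 6.58%.
Labor force participation rate = 202.20 / 287.21 = 70.40%.

Unemployment rate ≈ 6.58%; labor force participation rate ≈ 70.40%.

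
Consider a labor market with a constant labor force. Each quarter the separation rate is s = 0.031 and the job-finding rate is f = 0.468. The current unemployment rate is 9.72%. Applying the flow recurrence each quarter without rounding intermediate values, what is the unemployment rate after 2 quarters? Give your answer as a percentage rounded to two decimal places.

With a fixed labor force, u_{t+1} = u_t + s·(1−u_t) − f·u_t = u_t·(1−s−f) + s.
Here 1−s−f = 0.501 and s = 0.031.
u_1 = 0.097200 × 0.501 + 0.031 = 0.079697.
u_2 = 0.079697 × 0.501 + 0.031 = 0.070928.

Unemployment rate after two quarters ≈ 7.09%.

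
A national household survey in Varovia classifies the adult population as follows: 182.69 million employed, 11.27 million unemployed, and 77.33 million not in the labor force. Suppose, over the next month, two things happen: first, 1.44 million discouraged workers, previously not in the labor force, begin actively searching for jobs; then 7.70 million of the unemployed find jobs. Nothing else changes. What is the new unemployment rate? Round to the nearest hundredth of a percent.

Initially, labor force = 182.69 + 11.27 = 193.96 million, so u = 11.27/193.96 = 5.81%.
After the first change, unemployed and labor force both rise by 1.44 → E = 182.69, U = 12.71, labor force = 195.40 million.
After the second change, unemployed falls and employed rises by 7.70; labor force unchanged → E = 190.39, U = 5.01, labor force = 195.40 million.
New unemployment rate = 5.01 / 195.40 = 2.56%.

New unemployment rate ≈ 2.56%.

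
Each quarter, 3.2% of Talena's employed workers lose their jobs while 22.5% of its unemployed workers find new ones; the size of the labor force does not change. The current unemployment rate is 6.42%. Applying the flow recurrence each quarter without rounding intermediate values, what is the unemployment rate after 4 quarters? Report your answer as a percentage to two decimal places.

With a fixed labor force, u_{t+1} = u_t + s·(1−u_t) − f·u_t = u_t·(1−s−f) + s.
Here 1−s−f = 0.743 and s = 0.032.
u_1 = 0.064200 × 0.743 + 0.032 = 0.079701.
u_2 = 0.079701 × 0.743 + 0.032 = 0.091218.
u_3 = 0.091218 × 0.743 + 0.032 = 0.099775.
u_4 = 0.099775 × 0.743 + 0.032 = 0.106133.

Unemployment rate after four quarters ≈ 10.61%.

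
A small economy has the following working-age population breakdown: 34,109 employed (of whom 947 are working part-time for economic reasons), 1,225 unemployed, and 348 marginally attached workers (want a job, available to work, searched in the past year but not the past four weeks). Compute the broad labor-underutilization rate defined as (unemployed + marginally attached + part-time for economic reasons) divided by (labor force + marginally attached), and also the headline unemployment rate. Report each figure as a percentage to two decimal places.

Labor force = 34,109 + 1,225 = 35,334.
Numerator = 1,225 + 348 + 947 = 2,520.
Denominator = 35,334 + 348 = 35,682.
Broad rate = 2,520 / 35,682 = 7.06%.
Headline unemployment rate = 1,225 / 35,334 = 3.47%.

Broad underutilization rate ≈ 7.06%; headline unemployment rate ≈ 3.47%.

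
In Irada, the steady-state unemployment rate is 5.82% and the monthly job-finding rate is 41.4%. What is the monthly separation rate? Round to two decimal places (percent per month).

From u* = s/(s+f): s = u·f/(1−u).
s = 0.0582 × 41.4 / (1 − 0.0582) = 2.4095 / 0.9418 ≈ 2.56% per month.

Separation rate ≈ 2.56% per month.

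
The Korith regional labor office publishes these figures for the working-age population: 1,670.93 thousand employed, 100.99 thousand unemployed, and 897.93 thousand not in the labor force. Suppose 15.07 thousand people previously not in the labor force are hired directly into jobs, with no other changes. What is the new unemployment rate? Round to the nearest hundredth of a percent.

Initially, labor force = 1,670.93 + 100.99 = 1,771.92 thousand, so u = 100.99/1,771.92 = 5.70%.
After the change, employed and labor force both rise by 15.07; unemployed unchanged → E = 1,686.00, U = 100.99, labor force = 1,786.99 thousand.
New unemployment rate = 100.99 / 1,786.99 = 5.65%.

New unemployment rate ≈ 5.65%.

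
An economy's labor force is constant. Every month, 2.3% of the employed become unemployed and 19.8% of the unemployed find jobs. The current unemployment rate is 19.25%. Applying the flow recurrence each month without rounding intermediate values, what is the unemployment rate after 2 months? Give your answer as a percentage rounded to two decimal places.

With a fixed labor force, u_{t+1} = u_t + s·(1−u_t) − f·u_t = u_t·(1−s−f) + s.
Here 1−s−f = 0.779 and s = 0.023.
u_1 = 0.192500 × 0.779 + 0.023 = 0.172958.
u_2 = 0.172958 × 0.779 + 0.023 = 0.157734.

Unemployment rate after two months ≈ 15.77%.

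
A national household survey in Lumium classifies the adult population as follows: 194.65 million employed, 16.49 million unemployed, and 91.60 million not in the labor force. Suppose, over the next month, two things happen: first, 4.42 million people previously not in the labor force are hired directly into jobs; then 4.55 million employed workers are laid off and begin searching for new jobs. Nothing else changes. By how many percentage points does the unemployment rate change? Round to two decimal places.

Initially, labor force = 194.65 + 16.49 = 211.14 million, so u = 16.49/211.14 = 7.81%.
After the first change, employed and labor force both rise by 4.42; unemployed unchanged → E = 199.07, U = 16.49, labor force = 215.56 million.
After the second change, employed falls and unemployed rises by 4.55; labor force unchanged → E = 194.52, U = 21.04, labor force = 215.56 million.
New unemployment rate = 21.04 / 215.56 = 9.76%.
Change = 9.76% − 7.81% = +1.95 percentage points.

The unemployment rate changes by +1.95 percentage points.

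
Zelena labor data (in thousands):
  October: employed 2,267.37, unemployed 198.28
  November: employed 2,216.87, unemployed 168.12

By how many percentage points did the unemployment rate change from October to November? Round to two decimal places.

October: labor force = 2,267.37 + 198.28 = 2,465.65; u = 198.28/2,465.65 = 8.04%.
November: labor force = 2,216.87 + 168.12 = 2,384.99; u = 168.12/2,384.99 = 7.05%.
Change = 7.05% − 8.04% = −0.99 pp.

The unemployment rate changed by −0.99 percentage points.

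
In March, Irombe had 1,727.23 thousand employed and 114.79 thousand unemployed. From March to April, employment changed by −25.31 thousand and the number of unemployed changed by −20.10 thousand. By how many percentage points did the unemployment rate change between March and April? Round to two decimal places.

The unemployment rate changed by −0.96 percentage points.

March: labor force = 1,727.23 + 114.79 = 1,842.02; u = 114.79/1,842.02 = 6.23%.
April: labor force = 1,701.92 + 94.69 = 1,796.61; u = 94.69/1,796.61 = 5.27%.
Change = 5.27% − 6.23% = −0.96 pp.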